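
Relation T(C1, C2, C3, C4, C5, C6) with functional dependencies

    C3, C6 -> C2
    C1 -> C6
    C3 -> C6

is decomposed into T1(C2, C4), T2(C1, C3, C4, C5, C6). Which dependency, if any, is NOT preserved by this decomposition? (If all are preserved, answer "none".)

C3, C6 -> C2

Check C3, C6 → C2: no single fragment contains all of {C2, C3, C6}, and the restricted closure of {C3, C6} across the fragments never reaches {C2}.
C1 → C6 is preserved.
C3 → C6 is preserved.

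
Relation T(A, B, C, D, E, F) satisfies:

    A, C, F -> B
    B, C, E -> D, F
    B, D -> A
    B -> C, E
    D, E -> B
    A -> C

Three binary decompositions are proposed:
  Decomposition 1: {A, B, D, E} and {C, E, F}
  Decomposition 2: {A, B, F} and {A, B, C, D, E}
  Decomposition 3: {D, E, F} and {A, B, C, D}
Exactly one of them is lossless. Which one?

Decomposition 1: common = {E}, closure = {E} → lossy.
Decomposition 2: common = {A, B}, closure = {A, B, C, D, E, F} → lossless.
Decomposition 3: common = {D}, closure = {D} → lossy.

Decomposition 2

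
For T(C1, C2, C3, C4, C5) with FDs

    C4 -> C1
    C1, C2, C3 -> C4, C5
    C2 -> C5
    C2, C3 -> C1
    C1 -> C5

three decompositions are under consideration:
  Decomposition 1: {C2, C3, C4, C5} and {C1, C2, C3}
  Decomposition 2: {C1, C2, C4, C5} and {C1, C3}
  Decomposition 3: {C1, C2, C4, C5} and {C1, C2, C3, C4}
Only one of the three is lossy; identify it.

Decomposition 2

Decomposition 1: common = {C2, C3}, closure = {C1, C2, C3, C4, C5} → lossless.
Decomposition 2: common = {C1}, closure = {C1, C5} → lossy.
Decomposition 3: common = {C1, C2, C4}, closure = {C1, C2, C4, C5} → lossless.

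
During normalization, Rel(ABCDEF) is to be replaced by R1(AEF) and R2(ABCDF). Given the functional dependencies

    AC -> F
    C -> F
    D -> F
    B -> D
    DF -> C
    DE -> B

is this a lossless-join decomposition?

No

Common attributes: R1 ∩ R2 = {AF}.
No dependency enlarges {AF}, so (AF)⁺ = {AF}.
The closure contains neither all of R1 = {AEF} nor all of R2 = {ABCDF}, so the common attributes are not a superkey of either fragment. The join is lossy.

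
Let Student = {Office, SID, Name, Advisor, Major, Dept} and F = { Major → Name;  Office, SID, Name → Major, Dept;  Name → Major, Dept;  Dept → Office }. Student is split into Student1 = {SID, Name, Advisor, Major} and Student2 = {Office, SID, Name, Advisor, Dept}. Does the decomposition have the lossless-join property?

Common attributes: Student1 ∩ Student2 = {SID, Name, Advisor}.
Closure of {SID, Name, Advisor}: Name → Major, Dept applies, adding Major, Dept; Dept → Office applies, adding Office. So (SID, Name, Advisor)⁺ = {Office, SID, Name, Advisor, Major, Dept}.
This closure contains every attribute of Student1, so Student1 ∩ Student2 → Student1. The join is lossless.

Yes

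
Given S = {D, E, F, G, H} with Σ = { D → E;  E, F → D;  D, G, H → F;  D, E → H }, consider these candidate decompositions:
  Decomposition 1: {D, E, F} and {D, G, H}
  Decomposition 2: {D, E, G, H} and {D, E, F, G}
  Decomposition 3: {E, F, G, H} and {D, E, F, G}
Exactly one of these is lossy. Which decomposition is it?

Decomposition 1: common = {D}, closure = {D, E, H} → lossy.
Decomposition 2: common = {D, E, G}, closure = {D, E, F, G, H} → lossless.
Decomposition 3: common = {E, F, G}, closure = {D, E, F, G, H} → lossless.

Decomposition 1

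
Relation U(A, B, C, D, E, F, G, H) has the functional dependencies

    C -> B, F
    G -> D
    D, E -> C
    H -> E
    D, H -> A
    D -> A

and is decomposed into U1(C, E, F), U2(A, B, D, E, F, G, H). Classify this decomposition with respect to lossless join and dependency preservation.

Lossless test: (E, F)⁺ = {E, F}, which is a superkey of neither fragment — lossy.
Dependency preservation: the restricted closure of {C} across the fragments never reaches {B, F}, so C → B, F cannot be enforced without a join — not preserved.

lossy and not dependency-preserving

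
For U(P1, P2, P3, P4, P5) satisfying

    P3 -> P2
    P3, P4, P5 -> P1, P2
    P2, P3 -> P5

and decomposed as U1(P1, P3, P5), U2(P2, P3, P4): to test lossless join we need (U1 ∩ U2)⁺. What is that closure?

U1 ∩ U2 = {P3}.
P3 → P2 applies, adding P2
P2, P3 → P5 applies, adding P5
Closure: {P2, P3, P5}.

P2, P3, P5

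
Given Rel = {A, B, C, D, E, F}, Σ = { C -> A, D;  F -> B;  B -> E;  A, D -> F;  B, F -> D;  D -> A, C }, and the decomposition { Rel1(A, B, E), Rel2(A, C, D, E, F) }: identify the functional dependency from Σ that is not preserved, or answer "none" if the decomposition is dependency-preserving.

F -> B

Check F → B: no single fragment contains all of {B, F}, and the restricted closure of {F} across the fragments never reaches {B}.
C → A, D is preserved.
B → E is preserved.
A, D → F is preserved.
B, F → D is preserved.
D → A, C is preserved.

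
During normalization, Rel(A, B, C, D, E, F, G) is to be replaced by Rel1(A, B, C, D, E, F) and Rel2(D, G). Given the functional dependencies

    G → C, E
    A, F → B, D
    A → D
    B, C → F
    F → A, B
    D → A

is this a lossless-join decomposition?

No

Common attributes: Rel1 ∩ Rel2 = {D}.
Closure of {D}: D → A applies, adding A. So (D)⁺ = {A, D}.
The closure contains neither all of Rel1 = {A, B, C, D, E, F} nor all of Rel2 = {D, G}, so the common attributes are not a superkey of either fragment. The join is lossy.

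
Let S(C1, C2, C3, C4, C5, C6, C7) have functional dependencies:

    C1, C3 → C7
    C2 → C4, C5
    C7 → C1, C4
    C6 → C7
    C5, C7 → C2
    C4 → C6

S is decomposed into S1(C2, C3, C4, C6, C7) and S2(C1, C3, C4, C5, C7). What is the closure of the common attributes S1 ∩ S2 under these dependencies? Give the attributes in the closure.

C1, C3, C4, C6, C7

S1 ∩ S2 = {C3, C4, C7}.
C7 → C1, C4 applies, adding C1
C4 → C6 applies, adding C6
Closure: {C1, C3, C4, C6, C7}.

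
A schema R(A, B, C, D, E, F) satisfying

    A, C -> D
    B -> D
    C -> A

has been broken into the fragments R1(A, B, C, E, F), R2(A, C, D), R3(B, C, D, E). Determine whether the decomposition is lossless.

Chase test. Columns are A, B, C, D, E, F; row i has aⱼ where attribute j ∈ Ri, else bᵢⱼ.
Initial tableau (one row per fragment):
  row 1: a1 a2 a3 b14 a5 a6
  row 2: a1 b22 a3 a4 b25 b26
  row 3: b31 a2 a3 a4 a5 b36
Rows 1 and 2 agree on A, C; apply A, C→D and equate their D entries.
Rows 1 and 3 agree on C; apply C→A and equate their A entries.
Row 1 is now all distinguished symbols — the join is lossless.

Yes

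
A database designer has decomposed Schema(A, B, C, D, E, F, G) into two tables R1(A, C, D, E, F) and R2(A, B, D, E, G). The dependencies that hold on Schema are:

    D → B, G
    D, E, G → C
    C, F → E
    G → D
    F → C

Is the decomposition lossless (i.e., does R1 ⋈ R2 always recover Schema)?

Common attributes: R1 ∩ R2 = {A, D, E}.
Closure of {A, D, E}: D → B, G applies, adding B, G; D, E, G → C applies, adding C. So (A, D, E)⁺ = {A, B, C, D, E, G}.
This closure contains every attribute of R2, so R1 ∩ R2 → R2. The join is lossless.

Yes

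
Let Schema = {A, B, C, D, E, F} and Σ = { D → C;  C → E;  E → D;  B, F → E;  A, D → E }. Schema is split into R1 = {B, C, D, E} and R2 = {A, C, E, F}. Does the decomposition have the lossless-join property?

No

Common attributes: R1 ∩ R2 = {C, E}.
Closure of {C, E}: E → D applies, adding D. So (C, E)⁺ = {C, D, E}.
The closure contains neither all of R1 = {B, C, D, E} nor all of R2 = {A, C, E, F}, so the common attributes are not a superkey of either fragment. The join is lossy.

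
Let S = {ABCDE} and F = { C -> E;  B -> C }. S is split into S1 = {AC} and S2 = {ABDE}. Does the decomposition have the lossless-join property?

No

Common attributes: S1 ∩ S2 = {A}.
No dependency enlarges {A}, so (A)⁺ = {A}.
The closure contains neither all of S1 = {AC} nor all of S2 = {ABDE}, so the common attributes are not a superkey of either fragment. The join is lossy.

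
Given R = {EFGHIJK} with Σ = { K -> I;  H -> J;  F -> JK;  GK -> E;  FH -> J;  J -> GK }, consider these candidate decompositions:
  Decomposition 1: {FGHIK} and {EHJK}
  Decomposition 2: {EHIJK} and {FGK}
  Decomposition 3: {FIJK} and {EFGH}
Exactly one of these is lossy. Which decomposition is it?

Decomposition 1: common = {HK}, closure = {EGHIJK} → lossless.
Decomposition 2: common = {K}, closure = {IK} → lossy.
Decomposition 3: common = {F}, closure = {EFGIJK} → lossless.

Decomposition 2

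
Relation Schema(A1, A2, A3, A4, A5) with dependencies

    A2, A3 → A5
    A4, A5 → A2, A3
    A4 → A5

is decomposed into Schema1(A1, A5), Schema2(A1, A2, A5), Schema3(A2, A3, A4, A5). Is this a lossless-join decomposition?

No

Chase test. Columns are A1, A2, A3, A4, A5; row i has aⱼ where attribute j ∈ Schemai, else bᵢⱼ.
Initial tableau (one row per fragment):
  row 1: a1 b12 b13 b14 a5
  row 2: a1 a2 b23 b24 a5
  row 3: b31 a2 a3 a4 a5
No row becomes fully distinguished — the join is lossy.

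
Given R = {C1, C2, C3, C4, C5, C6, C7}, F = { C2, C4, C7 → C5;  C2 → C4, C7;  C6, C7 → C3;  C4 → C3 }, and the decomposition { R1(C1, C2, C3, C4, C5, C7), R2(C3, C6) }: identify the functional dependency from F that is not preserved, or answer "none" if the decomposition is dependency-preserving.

C6, C7 → C3

Check C6, C7 → C3: no single fragment contains all of {C3, C6, C7}, and the restricted closure of {C6, C7} across the fragments never reaches {C3}.
C2, C4, C7 → C5 is preserved.
C2 → C4, C7 is preserved.
C4 → C3 is preserved.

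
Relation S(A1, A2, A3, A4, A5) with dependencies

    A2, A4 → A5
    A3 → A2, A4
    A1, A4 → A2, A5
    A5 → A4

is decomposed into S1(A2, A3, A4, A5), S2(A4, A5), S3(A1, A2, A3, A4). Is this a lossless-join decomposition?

Yes

Chase test. Columns are A1, A2, A3, A4, A5; row i has aⱼ where attribute j ∈ Si, else bᵢⱼ.
Initial tableau (one row per fragment):
  row 1: b11 a2 a3 a4 a5
  row 2: b21 b22 b23 a4 a5
  row 3: a1 a2 a3 a4 b35
Rows 1 and 3 agree on A2, A4; apply A2, A4→A5 and equate their A5 entries.
Row 3 is now all distinguished symbols — the join is lossless.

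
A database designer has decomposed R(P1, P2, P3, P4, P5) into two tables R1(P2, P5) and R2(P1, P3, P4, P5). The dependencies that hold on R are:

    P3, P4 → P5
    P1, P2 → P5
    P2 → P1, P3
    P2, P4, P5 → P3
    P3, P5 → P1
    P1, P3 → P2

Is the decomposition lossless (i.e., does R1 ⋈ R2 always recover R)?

No

Common attributes: R1 ∩ R2 = {P5}.
No dependency enlarges {P5}, so (P5)⁺ = {P5}.
The closure contains neither all of R1 = {P2, P5} nor all of R2 = {P1, P3, P4, P5}, so the common attributes are not a superkey of either fragment. The join is lossy.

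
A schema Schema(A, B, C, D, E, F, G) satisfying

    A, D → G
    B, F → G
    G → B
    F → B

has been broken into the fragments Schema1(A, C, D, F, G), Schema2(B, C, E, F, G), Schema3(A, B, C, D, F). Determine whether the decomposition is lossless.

Chase test. Columns are A, B, C, D, E, F, G; row i has aⱼ where attribute j ∈ Schemai, else bᵢⱼ.
Initial tableau (one row per fragment):
  row 1: a1 b12 a3 a4 b15 a6 a7
  row 2: b21 a2 a3 b24 a5 a6 a7
  row 3: a1 a2 a3 a4 b35 a6 b37
Rows 1 and 3 agree on A, D; apply A, D→G and equate their G entries.
Rows 1 and 2 agree on G; apply G→B and equate their B entries.
No row becomes fully distinguished — the join is lossy.

No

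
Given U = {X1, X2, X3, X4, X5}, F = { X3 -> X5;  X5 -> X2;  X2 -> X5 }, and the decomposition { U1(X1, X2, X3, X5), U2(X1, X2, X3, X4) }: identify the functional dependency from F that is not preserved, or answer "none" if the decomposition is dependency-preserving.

X3 → X5 lies within U1.
X5 → X2 lies within U1.
X2 → X5 lies within U1.
Every dependency is enforceable on the fragments, so the decomposition is dependency-preserving.

none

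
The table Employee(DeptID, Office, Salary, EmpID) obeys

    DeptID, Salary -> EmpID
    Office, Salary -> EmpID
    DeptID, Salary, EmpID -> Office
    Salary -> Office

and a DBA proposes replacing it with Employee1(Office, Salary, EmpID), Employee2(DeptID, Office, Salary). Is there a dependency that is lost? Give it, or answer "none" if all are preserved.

none

DeptID, Salary → EmpID: restricted closure across fragments reaches EmpID.
Office, Salary → EmpID lies within Employee1.
DeptID, Salary, EmpID → Office: restricted closure across fragments reaches Office.
Salary → Office lies within Employee1.
Every dependency is enforceable on the fragments, so the decomposition is dependency-preserving.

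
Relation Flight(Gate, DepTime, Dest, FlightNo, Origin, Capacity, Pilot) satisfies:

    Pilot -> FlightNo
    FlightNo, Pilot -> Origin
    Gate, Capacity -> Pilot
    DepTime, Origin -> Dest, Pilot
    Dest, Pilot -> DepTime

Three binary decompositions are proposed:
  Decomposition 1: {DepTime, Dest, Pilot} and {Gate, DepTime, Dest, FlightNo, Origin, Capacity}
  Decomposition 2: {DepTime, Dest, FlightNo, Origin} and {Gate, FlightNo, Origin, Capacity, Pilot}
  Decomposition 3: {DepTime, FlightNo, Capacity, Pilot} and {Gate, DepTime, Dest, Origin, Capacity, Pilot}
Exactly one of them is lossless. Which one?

Decomposition 3

Decomposition 1: common = {DepTime, Dest}, closure = {DepTime, Dest} → lossy.
Decomposition 2: common = {FlightNo, Origin}, closure = {FlightNo, Origin} → lossy.
Decomposition 3: common = {DepTime, Capacity, Pilot}, closure = {DepTime, Dest, FlightNo, Origin, Capacity, Pilot} → lossless.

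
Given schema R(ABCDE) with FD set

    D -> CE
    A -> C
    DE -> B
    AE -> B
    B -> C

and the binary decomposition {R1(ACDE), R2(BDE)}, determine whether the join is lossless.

Yes

Common attributes: R1 ∩ R2 = {DE}.
Closure of {DE}: D → CE applies, adding C; DE → B applies, adding B. So (DE)⁺ = {BCDE}.
This closure contains every attribute of R2, so R1 ∩ R2 → R2. The join is lossless.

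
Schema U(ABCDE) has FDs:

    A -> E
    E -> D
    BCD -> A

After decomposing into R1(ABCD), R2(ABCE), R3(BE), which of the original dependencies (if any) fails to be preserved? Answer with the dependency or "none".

E -> D

Check E → D: no single fragment contains all of {DE}, and the restricted closure of {E} across the fragments never reaches {D}.
A → E is preserved.
BCD → A is preserved.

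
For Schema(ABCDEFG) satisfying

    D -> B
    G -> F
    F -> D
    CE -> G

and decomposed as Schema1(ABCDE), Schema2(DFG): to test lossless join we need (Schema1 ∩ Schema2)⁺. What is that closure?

BD

Schema1 ∩ Schema2 = {D}.
D → B applies, adding B
Closure: {BD}.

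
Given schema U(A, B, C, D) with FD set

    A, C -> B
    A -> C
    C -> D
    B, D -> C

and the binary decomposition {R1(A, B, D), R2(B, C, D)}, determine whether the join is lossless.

Yes

Common attributes: R1 ∩ R2 = {B, D}.
Closure of {B, D}: B, D → C applies, adding C. So (B, D)⁺ = {B, C, D}.
This closure contains every attribute of R2, so R1 ∩ R2 → R2. The join is lossless.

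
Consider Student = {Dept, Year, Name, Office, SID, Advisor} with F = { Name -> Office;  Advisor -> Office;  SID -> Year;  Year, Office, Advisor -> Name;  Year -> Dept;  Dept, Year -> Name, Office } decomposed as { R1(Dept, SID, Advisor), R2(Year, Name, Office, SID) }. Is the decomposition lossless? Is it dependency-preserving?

lossless but not dependency-preserving

Lossless test: (SID)⁺ = {Dept, Year, Name, Office, SID}, which contains all of one fragment — lossless.
Dependency preservation: the restricted closure of {Advisor} across the fragments never reaches {Office}, so Advisor → Office cannot be enforced without a join — not preserved.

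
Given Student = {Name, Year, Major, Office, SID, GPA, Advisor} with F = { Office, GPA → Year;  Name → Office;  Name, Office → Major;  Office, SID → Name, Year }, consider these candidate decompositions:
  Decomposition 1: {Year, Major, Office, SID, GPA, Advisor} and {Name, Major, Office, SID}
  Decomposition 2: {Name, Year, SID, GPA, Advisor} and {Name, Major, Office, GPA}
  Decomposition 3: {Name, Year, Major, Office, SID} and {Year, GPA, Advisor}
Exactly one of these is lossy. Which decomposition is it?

Decomposition 3

Decomposition 1: common = {Major, Office, SID}, closure = {Name, Year, Major, Office, SID} → lossless.
Decomposition 2: common = {Name, GPA}, closure = {Name, Year, Major, Office, GPA} → lossless.
Decomposition 3: common = {Year}, closure = {Year} → lossy.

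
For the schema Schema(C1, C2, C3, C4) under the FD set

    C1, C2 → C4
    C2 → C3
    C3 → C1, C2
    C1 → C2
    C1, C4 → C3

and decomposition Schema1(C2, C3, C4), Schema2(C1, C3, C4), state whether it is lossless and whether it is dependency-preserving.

lossless and dependency-preserving

Lossless test: (C3, C4)⁺ = {C1, C2, C3, C4}, which contains all of one fragment — lossless.
Dependency preservation: C1, C2 → C4; C3 → C1, C2; C1 → C2 are not contained in any single fragment, but the restricted closure of each left-hand side across the fragments still reaches the right-hand side; the remaining FDs each lie inside some fragment. All dependencies are preserved.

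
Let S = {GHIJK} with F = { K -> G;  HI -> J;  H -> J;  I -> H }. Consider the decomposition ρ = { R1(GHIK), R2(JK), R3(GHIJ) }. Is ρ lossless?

Chase test. Columns are GHIJK; row i has aⱼ where attribute j ∈ Ri, else bᵢⱼ.
Initial tableau (one row per fragment):
  row 1: a1 a2 a3 b14 a5
  row 2: b21 b22 b23 a4 a5
  row 3: a1 a2 a3 a4 b35
Rows 1 and 2 agree on K; apply K→G and equate their G entries.
Rows 1 and 3 agree on HI; apply HI→J and equate their J entries.
Row 1 is now all distinguished symbols — the join is lossless.

Yes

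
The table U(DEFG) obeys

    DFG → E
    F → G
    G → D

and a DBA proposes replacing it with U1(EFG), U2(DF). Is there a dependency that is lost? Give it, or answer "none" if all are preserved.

Check G → D: no single fragment contains all of {DG}, and the restricted closure of {G} across the fragments never reaches {D}.
DFG → E is preserved.
F → G is preserved.

G → D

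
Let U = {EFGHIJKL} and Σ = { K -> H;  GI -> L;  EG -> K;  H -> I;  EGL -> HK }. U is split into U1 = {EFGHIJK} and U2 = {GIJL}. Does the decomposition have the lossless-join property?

Common attributes: U1 ∩ U2 = {GIJ}.
Closure of {GIJ}: GI → L applies, adding L. So (GIJ)⁺ = {GIJL}.
This closure contains every attribute of U2, so U1 ∩ U2 → U2. The join is lossless.

Yes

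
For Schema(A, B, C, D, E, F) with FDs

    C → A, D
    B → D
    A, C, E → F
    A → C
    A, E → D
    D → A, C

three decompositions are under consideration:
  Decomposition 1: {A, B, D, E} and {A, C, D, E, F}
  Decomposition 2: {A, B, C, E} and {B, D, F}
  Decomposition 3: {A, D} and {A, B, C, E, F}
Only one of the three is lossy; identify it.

Decomposition 2

Decomposition 1: common = {A, D, E}, closure = {A, C, D, E, F} → lossless.
Decomposition 2: common = {B}, closure = {A, B, C, D} → lossy.
Decomposition 3: common = {A}, closure = {A, C, D} → lossless.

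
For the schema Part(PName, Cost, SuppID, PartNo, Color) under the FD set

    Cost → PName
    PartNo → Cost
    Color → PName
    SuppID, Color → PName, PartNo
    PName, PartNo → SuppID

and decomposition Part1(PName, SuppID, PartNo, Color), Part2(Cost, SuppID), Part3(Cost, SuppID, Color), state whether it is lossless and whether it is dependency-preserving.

Lossless test (chase): Rows 2 and 3 agree on Cost; apply Cost→PName and equate their PName entries. Rows 1 and 3 agree on Color; apply Color→PName and equate their PName entries. Rows 1 and 3 agree on SuppID, Color; apply SuppID, Color→PName, PartNo and equate their PName, PartNo entries. Rows 1 and 3 agree on PartNo; apply PartNo→Cost and equate their Cost entries. Row 1 is now all distinguished symbols — the join is lossless.
Dependency preservation: the restricted closure of {Cost} across the fragments never reaches {PName}, so Cost → PName cannot be enforced without a join — not preserved.

lossless but not dependency-preserving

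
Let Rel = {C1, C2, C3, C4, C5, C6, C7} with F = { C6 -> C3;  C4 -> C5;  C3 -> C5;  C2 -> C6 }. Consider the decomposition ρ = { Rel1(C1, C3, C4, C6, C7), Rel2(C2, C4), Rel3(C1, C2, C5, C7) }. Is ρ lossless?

No

Chase test. Columns are C1, C2, C3, C4, C5, C6, C7; row i has aⱼ where attribute j ∈ Reli, else bᵢⱼ.
Initial tableau (one row per fragment):
  row 1: a1 b12 a3 a4 b15 a6 a7
  row 2: b21 a2 b23 a4 b25 b26 b27
  row 3: a1 a2 b33 b34 a5 b36 a7
Rows 1 and 2 agree on C4; apply C4→C5 and equate their C5 entries.
Rows 2 and 3 agree on C2; apply C2→C6 and equate their C6 entries.
Rows 2 and 3 agree on C6; apply C6→C3 and equate their C3 entries.
Rows 2 and 3 agree on C3; apply C3→C5 and equate their C5 entries.
No row becomes fully distinguished — the join is lossy.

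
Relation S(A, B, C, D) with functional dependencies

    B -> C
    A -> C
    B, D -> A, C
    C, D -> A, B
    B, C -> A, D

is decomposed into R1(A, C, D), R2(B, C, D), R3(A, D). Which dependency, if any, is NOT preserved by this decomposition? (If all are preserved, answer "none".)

B → C lies within R2.
A → C lies within R1.
B, D → A, C: restricted closure across fragments reaches A, C.
C, D → A, B: restricted closure across fragments reaches A, B.
B, C → A, D: restricted closure across fragments reaches A, D.
Every dependency is enforceable on the fragments, so the decomposition is dependency-preserving.

none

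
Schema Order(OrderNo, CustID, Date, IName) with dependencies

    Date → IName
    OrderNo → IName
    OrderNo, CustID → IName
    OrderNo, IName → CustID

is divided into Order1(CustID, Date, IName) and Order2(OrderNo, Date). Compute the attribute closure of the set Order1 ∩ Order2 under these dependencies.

Order1 ∩ Order2 = {Date}.
Date → IName applies, adding IName
Closure: {Date, IName}.

Date, IName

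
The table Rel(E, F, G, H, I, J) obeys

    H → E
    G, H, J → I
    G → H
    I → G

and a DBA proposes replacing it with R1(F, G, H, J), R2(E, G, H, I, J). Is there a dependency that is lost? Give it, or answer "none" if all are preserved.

H → E lies within R2.
G, H, J → I lies within R2.
G → H lies within R1.
I → G lies within R2.
Every dependency is enforceable on the fragments, so the decomposition is dependency-preserving.

none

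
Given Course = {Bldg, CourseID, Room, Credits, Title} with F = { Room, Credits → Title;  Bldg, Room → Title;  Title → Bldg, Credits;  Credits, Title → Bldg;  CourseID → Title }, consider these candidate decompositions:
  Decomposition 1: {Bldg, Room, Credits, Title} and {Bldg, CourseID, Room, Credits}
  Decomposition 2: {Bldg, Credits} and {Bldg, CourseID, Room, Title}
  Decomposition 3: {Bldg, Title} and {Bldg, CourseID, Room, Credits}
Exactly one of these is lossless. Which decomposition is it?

Decomposition 1

Decomposition 1: common = {Bldg, Room, Credits}, closure = {Bldg, Room, Credits, Title} → lossless.
Decomposition 2: common = {Bldg}, closure = {Bldg} → lossy.
Decomposition 3: common = {Bldg}, closure = {Bldg} → lossy.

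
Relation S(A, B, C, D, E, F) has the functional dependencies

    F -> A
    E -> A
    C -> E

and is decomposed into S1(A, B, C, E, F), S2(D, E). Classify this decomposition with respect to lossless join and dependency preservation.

Lossless test: (E)⁺ = {A, E}, which is a superkey of neither fragment — lossy.
Dependency preservation: every FD's attributes lie within a single fragment, so each can be enforced locally — preserved.

lossy but dependency-preserving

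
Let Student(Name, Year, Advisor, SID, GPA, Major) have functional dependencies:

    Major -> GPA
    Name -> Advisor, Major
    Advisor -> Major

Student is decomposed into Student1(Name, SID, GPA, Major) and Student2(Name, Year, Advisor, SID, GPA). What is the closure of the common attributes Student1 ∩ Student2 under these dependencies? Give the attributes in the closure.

Student1 ∩ Student2 = {Name, SID, GPA}.
Name → Advisor, Major applies, adding Advisor, Major
Closure: {Name, Advisor, SID, GPA, Major}.

Name, Advisor, SID, GPA, Major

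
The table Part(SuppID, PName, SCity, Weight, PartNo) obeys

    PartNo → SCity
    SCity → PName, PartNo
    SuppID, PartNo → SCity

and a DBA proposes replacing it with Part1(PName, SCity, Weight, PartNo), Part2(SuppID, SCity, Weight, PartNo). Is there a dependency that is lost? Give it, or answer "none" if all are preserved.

PartNo → SCity lies within Part1.
SCity → PName, PartNo lies within Part1.
SuppID, PartNo → SCity lies within Part2.
Every dependency is enforceable on the fragments, so the decomposition is dependency-preserving.

none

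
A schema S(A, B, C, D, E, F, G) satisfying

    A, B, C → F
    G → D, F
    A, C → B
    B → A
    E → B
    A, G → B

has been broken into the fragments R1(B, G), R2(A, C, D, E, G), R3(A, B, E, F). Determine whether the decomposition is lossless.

No

Chase test. Columns are A, B, C, D, E, F, G; row i has aⱼ where attribute j ∈ Ri, else bᵢⱼ.
Initial tableau (one row per fragment):
  row 1: b11 a2 b13 b14 b15 b16 a7
  row 2: a1 b22 a3 a4 a5 b26 a7
  row 3: a1 a2 b33 b34 a5 a6 b37
Rows 1 and 2 agree on G; apply G→D, F and equate their D, F entries.
Rows 1 and 3 agree on B; apply B→A and equate their A entries.
Rows 2 and 3 agree on E; apply E→B and equate their B entries.
No row becomes fully distinguished — the join is lossy.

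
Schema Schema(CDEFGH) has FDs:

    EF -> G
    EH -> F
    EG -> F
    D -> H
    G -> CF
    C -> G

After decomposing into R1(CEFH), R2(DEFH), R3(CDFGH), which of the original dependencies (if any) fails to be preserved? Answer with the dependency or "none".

none

EF → G: restricted closure across fragments reaches G.
EH → F lies within R1.
EG → F: restricted closure across fragments reaches F.
D → H lies within R2.
G → CF lies within R3.
C → G lies within R3.
Every dependency is enforceable on the fragments, so the decomposition is dependency-preserving.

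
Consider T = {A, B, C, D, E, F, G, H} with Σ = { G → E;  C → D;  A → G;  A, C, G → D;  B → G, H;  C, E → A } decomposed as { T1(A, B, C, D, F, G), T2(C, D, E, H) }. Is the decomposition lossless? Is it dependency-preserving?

Lossless test: (C, D)⁺ = {C, D}, which is a superkey of neither fragment — lossy.
Dependency preservation: the restricted closure of {G} across the fragments never reaches {E}, so G → E cannot be enforced without a join — not preserved.

lossy and not dependency-preserving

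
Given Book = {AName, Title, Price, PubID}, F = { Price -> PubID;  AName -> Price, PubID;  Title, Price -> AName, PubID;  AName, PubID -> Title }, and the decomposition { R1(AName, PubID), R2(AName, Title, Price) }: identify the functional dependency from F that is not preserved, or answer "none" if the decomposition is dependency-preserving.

Check Price → PubID: no single fragment contains all of {Price, PubID}, and the restricted closure of {Price} across the fragments never reaches {PubID}.
AName → Price, PubID is preserved.
Title, Price → AName, PubID is preserved.
AName, PubID → Title is preserved.

Price -> PubID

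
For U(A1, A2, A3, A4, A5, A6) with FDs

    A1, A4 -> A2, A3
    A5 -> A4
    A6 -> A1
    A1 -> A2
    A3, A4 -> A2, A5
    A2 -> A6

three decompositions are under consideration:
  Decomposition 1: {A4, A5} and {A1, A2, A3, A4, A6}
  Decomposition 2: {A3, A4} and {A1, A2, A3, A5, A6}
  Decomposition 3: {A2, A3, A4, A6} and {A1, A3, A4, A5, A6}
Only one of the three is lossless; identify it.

Decomposition 3

Decomposition 1: common = {A4}, closure = {A4} → lossy.
Decomposition 2: common = {A3}, closure = {A3} → lossy.
Decomposition 3: common = {A3, A4, A6}, closure = {A1, A2, A3, A4, A5, A6} → lossless.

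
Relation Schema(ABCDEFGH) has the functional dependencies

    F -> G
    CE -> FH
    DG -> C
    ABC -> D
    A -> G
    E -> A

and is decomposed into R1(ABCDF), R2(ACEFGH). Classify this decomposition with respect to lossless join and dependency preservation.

Lossless test: (ACF)⁺ = {ACFG}, which is a superkey of neither fragment — lossy.
Dependency preservation: the restricted closure of {DG} across the fragments never reaches {C}, so DG → C cannot be enforced without a join — not preserved.

lossy and not dependency-preserving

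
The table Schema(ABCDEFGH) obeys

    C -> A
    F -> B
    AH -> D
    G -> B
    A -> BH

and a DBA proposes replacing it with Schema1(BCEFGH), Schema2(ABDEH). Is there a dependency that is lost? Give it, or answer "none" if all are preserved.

C -> A

Check C → A: no single fragment contains all of {AC}, and the restricted closure of {C} across the fragments never reaches {A}.
F → B is preserved.
AH → D is preserved.
G → B is preserved.
A → BH is preserved.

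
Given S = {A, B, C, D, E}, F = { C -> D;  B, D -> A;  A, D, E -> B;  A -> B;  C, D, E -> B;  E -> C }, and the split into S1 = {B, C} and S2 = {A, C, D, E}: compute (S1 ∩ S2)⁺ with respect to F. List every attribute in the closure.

C, D

S1 ∩ S2 = {C}.
C → D applies, adding D
Closure: {C, D}.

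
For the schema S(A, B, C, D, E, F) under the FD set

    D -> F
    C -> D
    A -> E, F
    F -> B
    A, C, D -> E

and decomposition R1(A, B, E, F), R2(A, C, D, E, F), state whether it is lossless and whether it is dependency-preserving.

lossless and dependency-preserving

Lossless test: (A, E, F)⁺ = {A, B, E, F}, which contains all of one fragment — lossless.
Dependency preservation: every FD's attributes lie within a single fragment, so each can be enforced locally — preserved.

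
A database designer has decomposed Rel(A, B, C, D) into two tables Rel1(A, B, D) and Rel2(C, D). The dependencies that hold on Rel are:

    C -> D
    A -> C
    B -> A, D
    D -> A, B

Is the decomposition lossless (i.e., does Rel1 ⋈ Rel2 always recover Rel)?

Yes

Common attributes: Rel1 ∩ Rel2 = {D}.
Closure of {D}: D → A, B applies, adding A, B; A → C applies, adding C. So (D)⁺ = {A, B, C, D}.
This closure contains every attribute of Rel1, so Rel1 ∩ Rel2 → Rel1. The join is lossless.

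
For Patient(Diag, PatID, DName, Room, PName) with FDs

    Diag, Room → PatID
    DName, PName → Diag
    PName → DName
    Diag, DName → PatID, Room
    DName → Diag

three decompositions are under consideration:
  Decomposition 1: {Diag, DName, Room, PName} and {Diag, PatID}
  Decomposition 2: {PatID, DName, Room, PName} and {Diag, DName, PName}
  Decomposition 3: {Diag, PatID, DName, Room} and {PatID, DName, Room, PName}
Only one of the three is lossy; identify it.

Decomposition 1: common = {Diag}, closure = {Diag} → lossy.
Decomposition 2: common = {DName, PName}, closure = {Diag, PatID, DName, Room, PName} → lossless.
Decomposition 3: common = {PatID, DName, Room}, closure = {Diag, PatID, DName, Room} → lossless.

Decomposition 1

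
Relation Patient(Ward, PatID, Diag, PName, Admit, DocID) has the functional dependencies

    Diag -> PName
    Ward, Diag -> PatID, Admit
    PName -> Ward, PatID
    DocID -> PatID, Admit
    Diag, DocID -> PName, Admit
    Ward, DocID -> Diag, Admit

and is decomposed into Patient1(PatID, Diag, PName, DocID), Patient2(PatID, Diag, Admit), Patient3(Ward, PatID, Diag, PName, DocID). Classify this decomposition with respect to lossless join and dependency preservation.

lossless but not dependency-preserving

Lossless test (chase): Rows 1 and 2 agree on Diag; apply Diag→PName and equate their PName entries. Rows 1 and 2 agree on PName; apply PName→Ward, PatID and equate their Ward, PatID entries. Rows 1 and 3 agree on PName; apply PName→Ward, PatID and equate their Ward, PatID entries. Rows 1 and 3 agree on DocID; apply DocID→PatID, Admit and equate their PatID, Admit entries. Rows 1 and 2 agree on Ward, Diag; apply Ward, Diag→PatID, Admit and equate their PatID, Admit entries. Row 1 is now all distinguished symbols — the join is lossless.
Dependency preservation: the restricted closure of {DocID} across the fragments never reaches {PatID, Admit}, so DocID → PatID, Admit cannot be enforced without a join — not preserved.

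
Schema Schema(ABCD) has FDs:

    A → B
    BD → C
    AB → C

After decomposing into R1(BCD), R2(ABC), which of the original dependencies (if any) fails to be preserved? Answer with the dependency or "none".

A → B lies within R2.
BD → C lies within R1.
AB → C lies within R2.
Every dependency is enforceable on the fragments, so the decomposition is dependency-preserving.

none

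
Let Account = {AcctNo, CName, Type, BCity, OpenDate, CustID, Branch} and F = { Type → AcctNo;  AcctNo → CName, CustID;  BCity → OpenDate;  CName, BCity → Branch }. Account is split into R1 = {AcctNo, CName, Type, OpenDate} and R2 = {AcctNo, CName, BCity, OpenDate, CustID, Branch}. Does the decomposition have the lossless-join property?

No

Common attributes: R1 ∩ R2 = {AcctNo, CName, OpenDate}.
Closure of {AcctNo, CName, OpenDate}: AcctNo → CName, CustID applies, adding CustID. So (AcctNo, CName, OpenDate)⁺ = {AcctNo, CName, OpenDate, CustID}.
The closure contains neither all of R1 = {AcctNo, CName, Type, OpenDate} nor all of R2 = {AcctNo, CName, BCity, OpenDate, CustID, Branch}, so the common attributes are not a superkey of either fragment. The join is lossy.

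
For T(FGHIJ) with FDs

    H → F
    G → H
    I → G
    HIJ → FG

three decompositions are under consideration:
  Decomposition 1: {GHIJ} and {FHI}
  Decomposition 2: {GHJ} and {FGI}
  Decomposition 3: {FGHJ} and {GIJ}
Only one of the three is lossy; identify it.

Decomposition 1: common = {HI}, closure = {FGHI} → lossless.
Decomposition 2: common = {G}, closure = {FGH} → lossy.
Decomposition 3: common = {GJ}, closure = {FGHJ} → lossless.

Decomposition 2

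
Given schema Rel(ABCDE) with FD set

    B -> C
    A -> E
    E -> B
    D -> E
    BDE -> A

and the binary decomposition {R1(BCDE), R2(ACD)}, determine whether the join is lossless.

Common attributes: R1 ∩ R2 = {CD}.
Closure of {CD}: D → E applies, adding E; E → B applies, adding B; BDE → A applies, adding A. So (CD)⁺ = {ABCDE}.
This closure contains every attribute of R1, so R1 ∩ R2 → R1. The join is lossless.

Yes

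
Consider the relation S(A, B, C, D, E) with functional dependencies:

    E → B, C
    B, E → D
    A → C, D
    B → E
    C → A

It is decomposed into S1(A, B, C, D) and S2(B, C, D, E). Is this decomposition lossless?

Common attributes: S1 ∩ S2 = {B, C, D}.
Closure of {B, C, D}: B → E applies, adding E; C → A applies, adding A. So (B, C, D)⁺ = {A, B, C, D, E}.
This closure contains every attribute of S1, so S1 ∩ S2 → S1. The join is lossless.

Yes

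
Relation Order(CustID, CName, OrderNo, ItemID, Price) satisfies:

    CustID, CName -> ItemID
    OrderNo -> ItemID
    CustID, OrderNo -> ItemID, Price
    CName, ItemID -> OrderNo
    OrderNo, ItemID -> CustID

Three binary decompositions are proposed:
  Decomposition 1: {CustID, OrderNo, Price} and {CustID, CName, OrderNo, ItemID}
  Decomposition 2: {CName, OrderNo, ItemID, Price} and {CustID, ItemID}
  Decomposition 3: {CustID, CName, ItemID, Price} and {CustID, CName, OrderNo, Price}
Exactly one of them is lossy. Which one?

Decomposition 1: common = {CustID, OrderNo}, closure = {CustID, OrderNo, ItemID, Price} → lossless.
Decomposition 2: common = {ItemID}, closure = {ItemID} → lossy.
Decomposition 3: common = {CustID, CName, Price}, closure = {CustID, CName, OrderNo, ItemID, Price} → lossless.

Decomposition 2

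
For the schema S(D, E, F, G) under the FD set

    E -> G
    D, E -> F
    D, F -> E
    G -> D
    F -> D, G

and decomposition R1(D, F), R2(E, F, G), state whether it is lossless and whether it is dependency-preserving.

lossless but not dependency-preserving

Lossless test: (F)⁺ = {D, E, F, G}, which contains all of one fragment — lossless.
Dependency preservation: the restricted closure of {G} across the fragments never reaches {D}, so G → D cannot be enforced without a join — not preserved.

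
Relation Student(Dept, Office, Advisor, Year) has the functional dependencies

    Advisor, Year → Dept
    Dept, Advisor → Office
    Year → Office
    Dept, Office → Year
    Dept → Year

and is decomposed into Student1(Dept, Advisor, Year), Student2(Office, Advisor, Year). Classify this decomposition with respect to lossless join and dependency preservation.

lossless and dependency-preserving

Lossless test: (Advisor, Year)⁺ = {Dept, Office, Advisor, Year}, which contains all of one fragment — lossless.
Dependency preservation: Dept, Advisor → Office; Dept, Office → Year are not contained in any single fragment, but the restricted closure of each left-hand side across the fragments still reaches the right-hand side; the remaining FDs each lie inside some fragment. All dependencies are preserved.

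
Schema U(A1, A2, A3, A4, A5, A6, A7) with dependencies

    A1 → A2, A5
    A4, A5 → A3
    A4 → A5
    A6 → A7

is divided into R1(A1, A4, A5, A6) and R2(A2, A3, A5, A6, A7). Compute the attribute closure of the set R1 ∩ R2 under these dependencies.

A5, A6, A7

R1 ∩ R2 = {A5, A6}.
A6 → A7 applies, adding A7
Closure: {A5, A6, A7}.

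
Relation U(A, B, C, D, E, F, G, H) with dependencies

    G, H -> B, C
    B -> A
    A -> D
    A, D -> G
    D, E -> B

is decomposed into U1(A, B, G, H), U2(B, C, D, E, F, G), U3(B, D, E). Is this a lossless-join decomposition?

Chase test. Columns are A, B, C, D, E, F, G, H; row i has aⱼ where attribute j ∈ Ui, else bᵢⱼ.
Initial tableau (one row per fragment):
  row 1: a1 a2 b13 b14 b15 b16 a7 a8
  row 2: b21 a2 a3 a4 a5 a6 a7 b28
  row 3: b31 a2 b33 a4 a5 b36 b37 b38
Rows 1 and 2 agree on B; apply B→A and equate their A entries.
Rows 1 and 3 agree on B; apply B→A and equate their A entries.
Rows 1 and 2 agree on A; apply A→D and equate their D entries.
Rows 1 and 3 agree on A, D; apply A, D→G and equate their G entries.
No row becomes fully distinguished — the join is lossy.

No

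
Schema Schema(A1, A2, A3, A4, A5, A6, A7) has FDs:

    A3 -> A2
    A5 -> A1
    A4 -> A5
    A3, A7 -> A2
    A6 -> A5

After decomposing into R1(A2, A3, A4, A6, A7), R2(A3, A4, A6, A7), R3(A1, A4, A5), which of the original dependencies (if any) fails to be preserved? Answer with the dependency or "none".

A6 -> A5

Check A6 → A5: no single fragment contains all of {A5, A6}, and the restricted closure of {A6} across the fragments never reaches {A5}.
A3 → A2 is preserved.
A5 → A1 is preserved.
A4 → A5 is preserved.
A3, A7 → A2 is preserved.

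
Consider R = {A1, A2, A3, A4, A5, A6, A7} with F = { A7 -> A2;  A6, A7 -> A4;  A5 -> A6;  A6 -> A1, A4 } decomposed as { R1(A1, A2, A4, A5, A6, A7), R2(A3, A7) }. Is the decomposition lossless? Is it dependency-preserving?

lossy but dependency-preserving

Lossless test: (A7)⁺ = {A2, A7}, which is a superkey of neither fragment — lossy.
Dependency preservation: every FD's attributes lie within a single fragment, so each can be enforced locally — preserved.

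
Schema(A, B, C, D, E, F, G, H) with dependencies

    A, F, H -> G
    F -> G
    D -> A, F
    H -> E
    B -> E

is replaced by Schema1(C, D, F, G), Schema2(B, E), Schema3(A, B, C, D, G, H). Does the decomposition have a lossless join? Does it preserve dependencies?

lossless but not dependency-preserving

Lossless test (chase): Rows 1 and 3 agree on D; apply D→A, F and equate their A, F entries. Rows 2 and 3 agree on B; apply B→E and equate their E entries. Row 3 is now all distinguished symbols — the join is lossless.
Dependency preservation: the restricted closure of {H} across the fragments never reaches {E}, so H → E cannot be enforced without a join — not preserved.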